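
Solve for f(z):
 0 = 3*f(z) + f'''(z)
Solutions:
 f(z) = C3*exp(-3^(1/3)*z) + (C1*sin(3^(5/6)*z/2) + C2*cos(3^(5/6)*z/2))*exp(3^(1/3)*z/2)


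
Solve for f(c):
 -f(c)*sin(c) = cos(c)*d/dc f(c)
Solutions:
 f(c) = C1*cos(c)


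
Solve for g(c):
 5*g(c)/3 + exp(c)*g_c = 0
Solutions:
 g(c) = C1*exp(5*exp(-c)/3)


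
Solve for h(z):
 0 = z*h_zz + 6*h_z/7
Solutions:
 h(z) = C1 + C2*z^(1/7)


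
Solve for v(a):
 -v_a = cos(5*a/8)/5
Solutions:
 v(a) = C1 - 8*sin(5*a/8)/25


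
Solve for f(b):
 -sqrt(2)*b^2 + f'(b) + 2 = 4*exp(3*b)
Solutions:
 f(b) = C1 + sqrt(2)*b^3/3 - 2*b + 4*exp(3*b)/3


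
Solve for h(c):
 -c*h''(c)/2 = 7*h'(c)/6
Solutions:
 h(c) = C1 + C2/c^(4/3)


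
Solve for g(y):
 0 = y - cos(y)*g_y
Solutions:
 g(y) = C1 + Integral(y/cos(y), y)


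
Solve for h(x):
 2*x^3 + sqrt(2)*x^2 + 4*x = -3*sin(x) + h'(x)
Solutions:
 h(x) = C1 + x^4/2 + sqrt(2)*x^3/3 + 2*x^2 - 3*cos(x)


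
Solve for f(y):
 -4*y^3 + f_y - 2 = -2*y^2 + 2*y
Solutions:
 f(y) = C1 + y^4 - 2*y^3/3 + y^2 + 2*y


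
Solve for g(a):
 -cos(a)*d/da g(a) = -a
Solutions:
 g(a) = C1 + Integral(a/cos(a), a)


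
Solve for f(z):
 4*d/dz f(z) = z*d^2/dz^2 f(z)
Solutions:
 f(z) = C1 + C2*z^5


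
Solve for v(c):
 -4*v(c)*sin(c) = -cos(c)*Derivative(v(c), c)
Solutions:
 v(c) = C1/cos(c)^4


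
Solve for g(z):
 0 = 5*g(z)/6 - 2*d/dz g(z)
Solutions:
 g(z) = C1*exp(5*z/12)


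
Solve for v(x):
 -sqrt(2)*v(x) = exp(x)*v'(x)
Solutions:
 v(x) = C1*exp(sqrt(2)*exp(-x))


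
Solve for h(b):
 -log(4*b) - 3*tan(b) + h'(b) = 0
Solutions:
 h(b) = C1 + b*log(b) - b + 2*b*log(2) - 3*log(cos(b))


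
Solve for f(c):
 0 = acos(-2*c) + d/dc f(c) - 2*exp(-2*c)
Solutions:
 f(c) = C1 - c*acos(-2*c) - sqrt(1 - 4*c^2)/2 - exp(-2*c)


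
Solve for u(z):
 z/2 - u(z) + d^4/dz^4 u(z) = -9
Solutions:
 u(z) = C1*exp(-z) + C2*exp(z) + C3*sin(z) + C4*cos(z) + z/2 + 9


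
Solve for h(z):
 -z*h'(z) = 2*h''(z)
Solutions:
 h(z) = C1 + C2*erf(z/2)


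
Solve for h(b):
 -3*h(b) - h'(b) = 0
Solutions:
 h(b) = C1*exp(-3*b)


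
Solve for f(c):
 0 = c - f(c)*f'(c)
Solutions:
 f(c) = -sqrt(C1 + c^2)
 f(c) = sqrt(C1 + c^2)


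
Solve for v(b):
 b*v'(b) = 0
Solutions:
 v(b) = C1


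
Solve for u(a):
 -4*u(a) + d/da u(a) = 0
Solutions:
 u(a) = C1*exp(4*a)


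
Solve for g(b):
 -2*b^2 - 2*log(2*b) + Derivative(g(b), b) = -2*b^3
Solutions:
 g(b) = C1 - b^4/2 + 2*b^3/3 + 2*b*log(b) - 2*b + b*log(4)


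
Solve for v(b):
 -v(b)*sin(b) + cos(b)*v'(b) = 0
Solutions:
 v(b) = C1/cos(b)


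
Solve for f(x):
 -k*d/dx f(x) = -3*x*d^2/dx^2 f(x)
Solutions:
 f(x) = C1 + x^(re(k)/3 + 1)*(C2*sin(log(x)*Abs(im(k))/3) + C3*cos(log(x)*im(k)/3))


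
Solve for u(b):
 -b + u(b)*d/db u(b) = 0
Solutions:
 u(b) = -sqrt(C1 + b^2)
 u(b) = sqrt(C1 + b^2)


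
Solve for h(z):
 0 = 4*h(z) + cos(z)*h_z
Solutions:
 h(z) = C1*(sin(z)^2 - 2*sin(z) + 1)/(sin(z)^2 + 2*sin(z) + 1)


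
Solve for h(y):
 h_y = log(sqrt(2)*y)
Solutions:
 h(y) = C1 + y*log(y) - y + y*log(2)/2


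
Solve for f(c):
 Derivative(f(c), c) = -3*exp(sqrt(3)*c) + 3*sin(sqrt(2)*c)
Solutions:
 f(c) = C1 - sqrt(3)*exp(sqrt(3)*c) - 3*sqrt(2)*cos(sqrt(2)*c)/2


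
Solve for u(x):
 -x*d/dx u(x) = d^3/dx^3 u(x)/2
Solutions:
 u(x) = C1 + Integral(C2*airyai(-2^(1/3)*x) + C3*airybi(-2^(1/3)*x), x)


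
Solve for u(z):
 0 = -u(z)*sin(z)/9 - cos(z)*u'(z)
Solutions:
 u(z) = C1*cos(z)^(1/9)


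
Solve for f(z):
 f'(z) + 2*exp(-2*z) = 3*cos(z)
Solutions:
 f(z) = C1 + 3*sin(z) + exp(-2*z)


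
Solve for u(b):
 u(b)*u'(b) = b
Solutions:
 u(b) = -sqrt(C1 + b^2)
 u(b) = sqrt(C1 + b^2)


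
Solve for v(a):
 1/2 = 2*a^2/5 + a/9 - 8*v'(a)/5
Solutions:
 v(a) = C1 + a^3/12 + 5*a^2/144 - 5*a/16


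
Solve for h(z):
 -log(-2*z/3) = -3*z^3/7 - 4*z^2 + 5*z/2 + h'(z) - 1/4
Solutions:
 h(z) = C1 + 3*z^4/28 + 4*z^3/3 - 5*z^2/4 - z*log(-z) + z*(-log(2) + log(3) + 5/4)


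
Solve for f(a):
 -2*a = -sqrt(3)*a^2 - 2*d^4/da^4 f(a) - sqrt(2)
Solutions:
 f(a) = C1 + C2*a + C3*a^2 + C4*a^3 - sqrt(3)*a^6/720 + a^5/120 - sqrt(2)*a^4/48


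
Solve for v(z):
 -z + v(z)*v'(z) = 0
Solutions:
 v(z) = -sqrt(C1 + z^2)
 v(z) = sqrt(C1 + z^2)


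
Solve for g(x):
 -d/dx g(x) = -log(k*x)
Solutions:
 g(x) = C1 + x*log(k*x) - x


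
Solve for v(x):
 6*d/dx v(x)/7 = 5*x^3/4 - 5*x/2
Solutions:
 v(x) = C1 + 35*x^4/96 - 35*x^2/24


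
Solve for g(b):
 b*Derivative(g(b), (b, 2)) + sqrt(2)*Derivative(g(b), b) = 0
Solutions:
 g(b) = C1 + C2*b^(1 - sqrt(2))


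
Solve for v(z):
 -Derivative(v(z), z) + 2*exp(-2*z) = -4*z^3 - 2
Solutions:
 v(z) = C1 + z^4 + 2*z - exp(-2*z)


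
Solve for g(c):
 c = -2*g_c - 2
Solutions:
 g(c) = C1 - c^2/4 - c


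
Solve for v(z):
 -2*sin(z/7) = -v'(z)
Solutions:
 v(z) = C1 - 14*cos(z/7)


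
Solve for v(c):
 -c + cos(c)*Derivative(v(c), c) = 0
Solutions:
 v(c) = C1 + Integral(c/cos(c), c)


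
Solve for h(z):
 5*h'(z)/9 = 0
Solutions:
 h(z) = C1


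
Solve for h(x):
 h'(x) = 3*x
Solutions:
 h(x) = C1 + 3*x^2/2


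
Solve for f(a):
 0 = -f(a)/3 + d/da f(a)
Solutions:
 f(a) = C1*exp(a/3)


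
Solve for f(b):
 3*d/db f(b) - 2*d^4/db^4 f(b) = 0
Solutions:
 f(b) = C1 + C4*exp(2^(2/3)*3^(1/3)*b/2) + (C2*sin(2^(2/3)*3^(5/6)*b/4) + C3*cos(2^(2/3)*3^(5/6)*b/4))*exp(-2^(2/3)*3^(1/3)*b/4)


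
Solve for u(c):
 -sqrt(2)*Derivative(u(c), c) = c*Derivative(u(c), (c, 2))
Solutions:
 u(c) = C1 + C2*c^(1 - sqrt(2))


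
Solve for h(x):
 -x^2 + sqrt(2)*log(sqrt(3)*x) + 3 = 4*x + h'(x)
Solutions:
 h(x) = C1 - x^3/3 - 2*x^2 + sqrt(2)*x*log(x) - sqrt(2)*x + sqrt(2)*x*log(3)/2 + 3*x


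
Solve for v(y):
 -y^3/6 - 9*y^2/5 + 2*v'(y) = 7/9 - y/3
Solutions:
 v(y) = C1 + y^4/48 + 3*y^3/10 - y^2/12 + 7*y/18


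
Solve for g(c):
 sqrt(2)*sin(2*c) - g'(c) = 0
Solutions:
 g(c) = C1 - sqrt(2)*cos(2*c)/2


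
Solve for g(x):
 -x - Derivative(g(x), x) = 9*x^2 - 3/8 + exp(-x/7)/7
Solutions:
 g(x) = C1 - 3*x^3 - x^2/2 + 3*x/8 + exp(-x/7)


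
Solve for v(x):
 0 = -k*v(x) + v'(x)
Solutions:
 v(x) = C1*exp(k*x)


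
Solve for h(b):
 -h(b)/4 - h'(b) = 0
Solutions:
 h(b) = C1*exp(-b/4)


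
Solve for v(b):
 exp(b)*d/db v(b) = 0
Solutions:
 v(b) = C1


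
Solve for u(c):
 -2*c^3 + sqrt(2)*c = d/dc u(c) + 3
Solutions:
 u(c) = C1 - c^4/2 + sqrt(2)*c^2/2 - 3*c


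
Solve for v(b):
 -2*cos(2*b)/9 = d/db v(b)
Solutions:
 v(b) = C1 - sin(2*b)/9


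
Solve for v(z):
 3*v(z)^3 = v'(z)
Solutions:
 v(z) = -sqrt(2)*sqrt(-1/(C1 + 3*z))/2
 v(z) = sqrt(2)*sqrt(-1/(C1 + 3*z))/2


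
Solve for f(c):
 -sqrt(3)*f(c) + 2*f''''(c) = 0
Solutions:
 f(c) = C1*exp(-2^(3/4)*3^(1/8)*c/2) + C2*exp(2^(3/4)*3^(1/8)*c/2) + C3*sin(2^(3/4)*3^(1/8)*c/2) + C4*cos(2^(3/4)*3^(1/8)*c/2)


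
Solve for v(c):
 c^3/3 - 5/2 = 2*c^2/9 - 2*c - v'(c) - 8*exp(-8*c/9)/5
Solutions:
 v(c) = C1 - c^4/12 + 2*c^3/27 - c^2 + 5*c/2 + 9*exp(-8*c/9)/5


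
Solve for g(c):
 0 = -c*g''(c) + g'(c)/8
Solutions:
 g(c) = C1 + C2*c^(9/8)


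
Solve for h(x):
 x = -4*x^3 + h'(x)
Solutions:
 h(x) = C1 + x^4 + x^2/2


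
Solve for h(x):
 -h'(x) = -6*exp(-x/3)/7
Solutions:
 h(x) = C1 - 18*exp(-x/3)/7


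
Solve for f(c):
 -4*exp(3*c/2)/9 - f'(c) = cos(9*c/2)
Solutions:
 f(c) = C1 - 8*exp(3*c/2)/27 - 2*sin(9*c/2)/9


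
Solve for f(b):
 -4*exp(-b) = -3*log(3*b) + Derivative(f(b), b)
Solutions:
 f(b) = C1 + 3*b*log(b) + 3*b*(-1 + log(3)) + 4*exp(-b)


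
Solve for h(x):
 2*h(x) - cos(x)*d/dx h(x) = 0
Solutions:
 h(x) = C1*(sin(x) + 1)/(sin(x) - 1)


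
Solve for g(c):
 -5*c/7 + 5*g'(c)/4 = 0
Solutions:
 g(c) = C1 + 2*c^2/7


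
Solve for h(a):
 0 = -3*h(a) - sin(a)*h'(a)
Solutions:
 h(a) = C1*(cos(a) + 1)^(3/2)/(cos(a) - 1)^(3/2)


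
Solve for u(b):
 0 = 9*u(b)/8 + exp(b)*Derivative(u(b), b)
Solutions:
 u(b) = C1*exp(9*exp(-b)/8)


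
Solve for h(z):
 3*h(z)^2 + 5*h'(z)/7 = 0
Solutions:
 h(z) = 5/(C1 + 21*z)


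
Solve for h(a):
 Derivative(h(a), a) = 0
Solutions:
 h(a) = C1


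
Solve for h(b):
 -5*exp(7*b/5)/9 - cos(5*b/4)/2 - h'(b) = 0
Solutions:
 h(b) = C1 - 25*exp(7*b/5)/63 - 2*sin(5*b/4)/5


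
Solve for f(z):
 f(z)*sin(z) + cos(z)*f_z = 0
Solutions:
 f(z) = C1*cos(z)


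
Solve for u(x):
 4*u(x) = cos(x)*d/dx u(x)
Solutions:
 u(x) = C1*(sin(x)^2 + 2*sin(x) + 1)/(sin(x)^2 - 2*sin(x) + 1)


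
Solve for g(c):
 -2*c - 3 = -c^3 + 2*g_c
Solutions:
 g(c) = C1 + c^4/8 - c^2/2 - 3*c/2


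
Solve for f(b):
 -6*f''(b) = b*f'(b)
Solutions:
 f(b) = C1 + C2*erf(sqrt(3)*b/6)


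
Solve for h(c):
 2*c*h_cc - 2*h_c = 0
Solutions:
 h(c) = C1 + C2*c^2


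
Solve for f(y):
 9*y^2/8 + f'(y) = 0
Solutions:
 f(y) = C1 - 3*y^3/8


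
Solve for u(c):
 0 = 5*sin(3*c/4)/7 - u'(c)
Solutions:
 u(c) = C1 - 20*cos(3*c/4)/21


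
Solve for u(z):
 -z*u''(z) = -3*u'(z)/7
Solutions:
 u(z) = C1 + C2*z^(10/7)


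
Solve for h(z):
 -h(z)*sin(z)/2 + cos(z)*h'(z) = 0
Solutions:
 h(z) = C1/sqrt(cos(z))


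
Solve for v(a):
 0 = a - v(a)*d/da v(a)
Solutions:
 v(a) = -sqrt(C1 + a^2)
 v(a) = sqrt(C1 + a^2)


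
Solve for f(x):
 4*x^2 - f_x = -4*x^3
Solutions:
 f(x) = C1 + x^4 + 4*x^3/3


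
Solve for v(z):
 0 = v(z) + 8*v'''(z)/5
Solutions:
 v(z) = C3*exp(-5^(1/3)*z/2) + (C1*sin(sqrt(3)*5^(1/3)*z/4) + C2*cos(sqrt(3)*5^(1/3)*z/4))*exp(5^(1/3)*z/4)


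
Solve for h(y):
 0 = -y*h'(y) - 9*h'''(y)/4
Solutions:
 h(y) = C1 + Integral(C2*airyai(-2^(2/3)*3^(1/3)*y/3) + C3*airybi(-2^(2/3)*3^(1/3)*y/3), y)


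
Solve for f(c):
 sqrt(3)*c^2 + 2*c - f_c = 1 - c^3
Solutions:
 f(c) = C1 + c^4/4 + sqrt(3)*c^3/3 + c^2 - c


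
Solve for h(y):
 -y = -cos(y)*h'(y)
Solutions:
 h(y) = C1 + Integral(y/cos(y), y)


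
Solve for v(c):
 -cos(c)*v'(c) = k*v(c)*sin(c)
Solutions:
 v(c) = C1*exp(k*log(cos(c)))


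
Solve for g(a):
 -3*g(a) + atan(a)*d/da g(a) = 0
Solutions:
 g(a) = C1*exp(3*Integral(1/atan(a), a))


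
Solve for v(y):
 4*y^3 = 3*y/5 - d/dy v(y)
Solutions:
 v(y) = C1 - y^4 + 3*y^2/10


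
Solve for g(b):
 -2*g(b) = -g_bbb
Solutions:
 g(b) = C3*exp(2^(1/3)*b) + (C1*sin(2^(1/3)*sqrt(3)*b/2) + C2*cos(2^(1/3)*sqrt(3)*b/2))*exp(-2^(1/3)*b/2)


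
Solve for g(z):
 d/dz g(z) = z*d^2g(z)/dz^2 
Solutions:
 g(z) = C1 + C2*z^2


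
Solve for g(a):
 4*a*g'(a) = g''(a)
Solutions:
 g(a) = C1 + C2*erfi(sqrt(2)*a)


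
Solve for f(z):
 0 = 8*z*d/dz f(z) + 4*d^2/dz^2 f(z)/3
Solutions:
 f(z) = C1 + C2*erf(sqrt(3)*z)


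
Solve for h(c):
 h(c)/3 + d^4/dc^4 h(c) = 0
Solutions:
 h(c) = (C1*sin(sqrt(2)*3^(3/4)*c/6) + C2*cos(sqrt(2)*3^(3/4)*c/6))*exp(-sqrt(2)*3^(3/4)*c/6) + (C3*sin(sqrt(2)*3^(3/4)*c/6) + C4*cos(sqrt(2)*3^(3/4)*c/6))*exp(sqrt(2)*3^(3/4)*c/6)


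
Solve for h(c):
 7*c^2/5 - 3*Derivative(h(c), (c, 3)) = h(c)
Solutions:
 h(c) = C3*exp(-3^(2/3)*c/3) + 7*c^2/5 + (C1*sin(3^(1/6)*c/2) + C2*cos(3^(1/6)*c/2))*exp(3^(2/3)*c/6)


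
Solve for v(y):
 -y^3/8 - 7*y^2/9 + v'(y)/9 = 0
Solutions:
 v(y) = C1 + 9*y^4/32 + 7*y^3/3


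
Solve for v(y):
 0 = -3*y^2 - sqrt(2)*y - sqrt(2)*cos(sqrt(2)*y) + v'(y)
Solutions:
 v(y) = C1 + y^3 + sqrt(2)*y^2/2 + sin(sqrt(2)*y)


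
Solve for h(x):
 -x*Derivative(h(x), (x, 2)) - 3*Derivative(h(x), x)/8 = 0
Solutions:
 h(x) = C1 + C2*x^(5/8)


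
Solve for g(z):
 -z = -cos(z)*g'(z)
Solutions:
 g(z) = C1 + Integral(z/cos(z), z)


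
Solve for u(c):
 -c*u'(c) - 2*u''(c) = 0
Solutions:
 u(c) = C1 + C2*erf(c/2)


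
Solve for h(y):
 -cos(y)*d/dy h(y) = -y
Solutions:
 h(y) = C1 + Integral(y/cos(y), y)


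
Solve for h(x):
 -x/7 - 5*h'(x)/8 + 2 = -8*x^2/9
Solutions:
 h(x) = C1 + 64*x^3/135 - 4*x^2/35 + 16*x/5


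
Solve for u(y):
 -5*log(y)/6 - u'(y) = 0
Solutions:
 u(y) = C1 - 5*y*log(y)/6 + 5*y/6


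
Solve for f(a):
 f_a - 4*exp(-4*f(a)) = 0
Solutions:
 f(a) = log(-I*(C1 + 16*a)^(1/4))
 f(a) = log(I*(C1 + 16*a)^(1/4))
 f(a) = log(-(C1 + 16*a)^(1/4))
 f(a) = log(C1 + 16*a)/4


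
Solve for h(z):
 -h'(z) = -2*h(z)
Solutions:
 h(z) = C1*exp(2*z)


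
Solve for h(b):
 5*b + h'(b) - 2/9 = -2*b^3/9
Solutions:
 h(b) = C1 - b^4/18 - 5*b^2/2 + 2*b/9


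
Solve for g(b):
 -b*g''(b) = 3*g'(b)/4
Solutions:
 g(b) = C1 + C2*b^(1/4)


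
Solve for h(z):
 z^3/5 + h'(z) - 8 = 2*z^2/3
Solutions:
 h(z) = C1 - z^4/20 + 2*z^3/9 + 8*z


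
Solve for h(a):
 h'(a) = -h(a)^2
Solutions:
 h(a) = 1/(C1 + a)


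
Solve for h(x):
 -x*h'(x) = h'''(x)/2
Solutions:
 h(x) = C1 + Integral(C2*airyai(-2^(1/3)*x) + C3*airybi(-2^(1/3)*x), x)


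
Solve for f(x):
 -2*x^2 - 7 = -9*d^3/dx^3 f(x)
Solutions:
 f(x) = C1 + C2*x + C3*x^2 + x^5/270 + 7*x^3/54


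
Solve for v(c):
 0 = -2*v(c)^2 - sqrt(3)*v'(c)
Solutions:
 v(c) = 3/(C1 + 2*sqrt(3)*c)


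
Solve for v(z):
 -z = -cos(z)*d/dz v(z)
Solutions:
 v(z) = C1 + Integral(z/cos(z), z)


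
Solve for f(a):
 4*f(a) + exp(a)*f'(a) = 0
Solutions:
 f(a) = C1*exp(4*exp(-a))


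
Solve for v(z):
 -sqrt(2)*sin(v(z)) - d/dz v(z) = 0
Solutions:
 v(z) = -acos((-C1 - exp(2*sqrt(2)*z))/(C1 - exp(2*sqrt(2)*z))) + 2*pi
 v(z) = acos((-C1 - exp(2*sqrt(2)*z))/(C1 - exp(2*sqrt(2)*z)))


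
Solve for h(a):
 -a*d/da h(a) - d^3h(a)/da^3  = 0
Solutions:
 h(a) = C1 + Integral(C2*airyai(-a) + C3*airybi(-a), a)


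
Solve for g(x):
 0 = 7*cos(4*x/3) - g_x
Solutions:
 g(x) = C1 + 21*sin(4*x/3)/4


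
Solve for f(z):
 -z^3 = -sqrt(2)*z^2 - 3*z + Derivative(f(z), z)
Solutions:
 f(z) = C1 - z^4/4 + sqrt(2)*z^3/3 + 3*z^2/2


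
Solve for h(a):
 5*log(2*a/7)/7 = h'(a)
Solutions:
 h(a) = C1 + 5*a*log(a)/7 - 5*a*log(7)/7 - 5*a/7 + 5*a*log(2)/7


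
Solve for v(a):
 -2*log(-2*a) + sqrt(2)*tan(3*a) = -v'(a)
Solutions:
 v(a) = C1 + 2*a*log(-a) - 2*a + 2*a*log(2) + sqrt(2)*log(cos(3*a))/3


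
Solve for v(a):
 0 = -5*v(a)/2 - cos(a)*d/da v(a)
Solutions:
 v(a) = C1*(sin(a) - 1)^(5/4)/(sin(a) + 1)^(5/4)


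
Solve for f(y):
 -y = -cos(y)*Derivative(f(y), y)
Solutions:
 f(y) = C1 + Integral(y/cos(y), y)


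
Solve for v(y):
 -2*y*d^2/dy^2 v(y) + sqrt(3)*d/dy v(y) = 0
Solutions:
 v(y) = C1 + C2*y^(sqrt(3)/2 + 1)


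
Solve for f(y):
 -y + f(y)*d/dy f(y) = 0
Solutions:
 f(y) = -sqrt(C1 + y^2)
 f(y) = sqrt(C1 + y^2)


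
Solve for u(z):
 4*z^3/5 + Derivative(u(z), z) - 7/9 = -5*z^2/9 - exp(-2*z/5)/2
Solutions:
 u(z) = C1 - z^4/5 - 5*z^3/27 + 7*z/9 + 5*exp(-2*z/5)/4


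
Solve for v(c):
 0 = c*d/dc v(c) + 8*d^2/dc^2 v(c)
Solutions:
 v(c) = C1 + C2*erf(c/4)


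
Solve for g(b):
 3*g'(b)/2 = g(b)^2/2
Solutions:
 g(b) = -3/(C1 + b)


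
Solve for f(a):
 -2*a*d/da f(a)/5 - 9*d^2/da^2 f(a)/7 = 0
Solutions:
 f(a) = C1 + C2*erf(sqrt(35)*a/15)


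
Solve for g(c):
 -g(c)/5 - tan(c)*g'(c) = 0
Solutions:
 g(c) = C1/sin(c)^(1/5)


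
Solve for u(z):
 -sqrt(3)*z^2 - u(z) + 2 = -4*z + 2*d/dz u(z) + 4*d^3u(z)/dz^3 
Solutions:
 u(z) = C1*exp(-3^(1/3)*z*(-(9 + sqrt(105))^(1/3) + 2*3^(1/3)/(9 + sqrt(105))^(1/3))/12)*sin(3^(1/6)*z*(6/(9 + sqrt(105))^(1/3) + 3^(2/3)*(9 + sqrt(105))^(1/3))/12) + C2*exp(-3^(1/3)*z*(-(9 + sqrt(105))^(1/3) + 2*3^(1/3)/(9 + sqrt(105))^(1/3))/12)*cos(3^(1/6)*z*(6/(9 + sqrt(105))^(1/3) + 3^(2/3)*(9 + sqrt(105))^(1/3))/12) + C3*exp(3^(1/3)*z*(-(9 + sqrt(105))^(1/3) + 2*3^(1/3)/(9 + sqrt(105))^(1/3))/6) - sqrt(3)*z^2 + 4*z + 4*sqrt(3)*z - 8*sqrt(3) - 6


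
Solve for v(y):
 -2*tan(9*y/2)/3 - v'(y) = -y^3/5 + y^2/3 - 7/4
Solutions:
 v(y) = C1 + y^4/20 - y^3/9 + 7*y/4 + 4*log(cos(9*y/2))/27


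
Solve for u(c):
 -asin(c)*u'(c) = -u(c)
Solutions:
 u(c) = C1*exp(Integral(1/asin(c), c))


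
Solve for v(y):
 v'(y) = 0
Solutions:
 v(y) = C1


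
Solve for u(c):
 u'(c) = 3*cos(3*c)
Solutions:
 u(c) = C1 + sin(3*c)


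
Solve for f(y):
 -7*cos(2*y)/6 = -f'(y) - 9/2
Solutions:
 f(y) = C1 - 9*y/2 + 7*sin(2*y)/12


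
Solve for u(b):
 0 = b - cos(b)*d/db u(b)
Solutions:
 u(b) = C1 + Integral(b/cos(b), b)


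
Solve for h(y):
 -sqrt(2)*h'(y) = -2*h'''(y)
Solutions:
 h(y) = C1 + C2*exp(-2^(3/4)*y/2) + C3*exp(2^(3/4)*y/2)


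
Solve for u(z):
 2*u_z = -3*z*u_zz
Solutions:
 u(z) = C1 + C2*z^(1/3)


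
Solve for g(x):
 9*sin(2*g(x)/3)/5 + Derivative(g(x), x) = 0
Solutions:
 9*x/5 + 3*log(cos(2*g(x)/3) - 1)/4 - 3*log(cos(2*g(x)/3) + 1)/4 = C1


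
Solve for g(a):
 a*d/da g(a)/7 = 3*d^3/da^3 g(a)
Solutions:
 g(a) = C1 + Integral(C2*airyai(21^(2/3)*a/21) + C3*airybi(21^(2/3)*a/21), a)


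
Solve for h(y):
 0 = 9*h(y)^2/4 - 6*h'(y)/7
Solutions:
 h(y) = -8/(C1 + 21*y)


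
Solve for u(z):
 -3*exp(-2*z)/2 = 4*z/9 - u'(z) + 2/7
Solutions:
 u(z) = C1 + 2*z^2/9 + 2*z/7 - 3*exp(-2*z)/4


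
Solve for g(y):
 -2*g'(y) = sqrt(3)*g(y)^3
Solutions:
 g(y) = -sqrt(-1/(C1 - sqrt(3)*y))
 g(y) = sqrt(-1/(C1 - sqrt(3)*y))


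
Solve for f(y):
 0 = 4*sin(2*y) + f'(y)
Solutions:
 f(y) = C1 + 2*cos(2*y)


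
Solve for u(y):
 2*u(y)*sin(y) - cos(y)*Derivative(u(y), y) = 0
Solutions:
 u(y) = C1/cos(y)^2


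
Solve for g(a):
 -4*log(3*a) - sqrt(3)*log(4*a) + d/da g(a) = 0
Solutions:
 g(a) = C1 + sqrt(3)*a*log(a) + 4*a*log(a) - 4*a - sqrt(3)*a + a*log(81*2^(2*sqrt(3)))


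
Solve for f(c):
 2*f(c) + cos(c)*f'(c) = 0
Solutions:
 f(c) = C1*(sin(c) - 1)/(sin(c) + 1)


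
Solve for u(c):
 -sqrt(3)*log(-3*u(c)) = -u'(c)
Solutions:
 -sqrt(3)*Integral(1/(log(-_y) + log(3)), (_y, u(c)))/3 = C1 - c


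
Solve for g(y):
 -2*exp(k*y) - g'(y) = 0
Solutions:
 g(y) = C1 - 2*exp(k*y)/k


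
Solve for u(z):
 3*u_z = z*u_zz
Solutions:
 u(z) = C1 + C2*z^4


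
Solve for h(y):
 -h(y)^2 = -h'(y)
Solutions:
 h(y) = -1/(C1 + y)


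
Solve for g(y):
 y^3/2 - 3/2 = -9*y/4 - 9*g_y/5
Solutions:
 g(y) = C1 - 5*y^4/72 - 5*y^2/8 + 5*y/6


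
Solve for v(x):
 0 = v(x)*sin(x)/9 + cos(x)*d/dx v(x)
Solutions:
 v(x) = C1*cos(x)^(1/9)


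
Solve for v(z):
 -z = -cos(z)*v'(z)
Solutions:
 v(z) = C1 + Integral(z/cos(z), z)


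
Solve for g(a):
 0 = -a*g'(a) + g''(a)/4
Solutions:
 g(a) = C1 + C2*erfi(sqrt(2)*a)


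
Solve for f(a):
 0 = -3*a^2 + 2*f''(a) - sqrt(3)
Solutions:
 f(a) = C1 + C2*a + a^4/8 + sqrt(3)*a^2/4


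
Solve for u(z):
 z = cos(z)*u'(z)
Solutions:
 u(z) = C1 + Integral(z/cos(z), z)


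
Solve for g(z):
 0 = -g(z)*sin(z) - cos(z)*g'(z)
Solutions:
 g(z) = C1*cos(z)


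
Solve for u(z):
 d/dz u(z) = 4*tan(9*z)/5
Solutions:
 u(z) = C1 - 4*log(cos(9*z))/45


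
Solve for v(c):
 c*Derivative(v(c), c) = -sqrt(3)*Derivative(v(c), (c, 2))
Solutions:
 v(c) = C1 + C2*erf(sqrt(2)*3^(3/4)*c/6)


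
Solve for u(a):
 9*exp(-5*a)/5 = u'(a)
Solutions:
 u(a) = C1 - 9*exp(-5*a)/25


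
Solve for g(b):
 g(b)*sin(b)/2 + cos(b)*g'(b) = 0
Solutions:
 g(b) = C1*sqrt(cos(b))


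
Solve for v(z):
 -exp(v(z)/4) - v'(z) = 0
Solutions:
 v(z) = 4*log(1/(C1 + z)) + 8*log(2)


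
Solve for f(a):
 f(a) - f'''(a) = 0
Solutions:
 f(a) = C3*exp(a) + (C1*sin(sqrt(3)*a/2) + C2*cos(sqrt(3)*a/2))*exp(-a/2)


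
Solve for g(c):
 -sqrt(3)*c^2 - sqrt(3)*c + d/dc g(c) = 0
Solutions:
 g(c) = C1 + sqrt(3)*c^3/3 + sqrt(3)*c^2/2


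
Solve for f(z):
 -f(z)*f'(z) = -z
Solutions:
 f(z) = -sqrt(C1 + z^2)
 f(z) = sqrt(C1 + z^2)


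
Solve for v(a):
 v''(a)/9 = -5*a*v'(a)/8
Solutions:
 v(a) = C1 + C2*erf(3*sqrt(5)*a/4)


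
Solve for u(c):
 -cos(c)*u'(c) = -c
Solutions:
 u(c) = C1 + Integral(c/cos(c), c)


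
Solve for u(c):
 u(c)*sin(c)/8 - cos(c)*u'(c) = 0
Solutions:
 u(c) = C1/cos(c)^(1/8)


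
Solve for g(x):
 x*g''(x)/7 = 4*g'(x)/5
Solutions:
 g(x) = C1 + C2*x^(33/5)


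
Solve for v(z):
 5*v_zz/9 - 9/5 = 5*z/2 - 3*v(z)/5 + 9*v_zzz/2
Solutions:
 v(z) = C1*exp(z*(-5^(2/3)*(2187*sqrt(4792969) + 4787969)^(1/3) - 500*5^(1/3)/(2187*sqrt(4792969) + 4787969)^(1/3) + 100)/2430)*sin(sqrt(3)*5^(1/3)*z*(-5^(1/3)*(2187*sqrt(4792969) + 4787969)^(1/3) + 500/(2187*sqrt(4792969) + 4787969)^(1/3))/2430) + C2*exp(z*(-5^(2/3)*(2187*sqrt(4792969) + 4787969)^(1/3) - 500*5^(1/3)/(2187*sqrt(4792969) + 4787969)^(1/3) + 100)/2430)*cos(sqrt(3)*5^(1/3)*z*(-5^(1/3)*(2187*sqrt(4792969) + 4787969)^(1/3) + 500/(2187*sqrt(4792969) + 4787969)^(1/3))/2430) + C3*exp(z*(500*5^(1/3)/(2187*sqrt(4792969) + 4787969)^(1/3) + 50 + 5^(2/3)*(2187*sqrt(4792969) + 4787969)^(1/3))/1215) + 25*z/6 + 3


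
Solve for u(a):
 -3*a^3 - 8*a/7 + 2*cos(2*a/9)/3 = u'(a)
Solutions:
 u(a) = C1 - 3*a^4/4 - 4*a^2/7 + 3*sin(2*a/9)


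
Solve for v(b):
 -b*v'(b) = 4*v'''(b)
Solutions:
 v(b) = C1 + Integral(C2*airyai(-2^(1/3)*b/2) + C3*airybi(-2^(1/3)*b/2), b)


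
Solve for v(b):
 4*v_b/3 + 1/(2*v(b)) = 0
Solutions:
 v(b) = -sqrt(C1 - 3*b)/2
 v(b) = sqrt(C1 - 3*b)/2


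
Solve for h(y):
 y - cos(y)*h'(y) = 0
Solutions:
 h(y) = C1 + Integral(y/cos(y), y)


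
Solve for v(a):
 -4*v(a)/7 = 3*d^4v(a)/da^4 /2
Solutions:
 v(a) = (C1*sin(2^(1/4)*21^(3/4)*a/21) + C2*cos(2^(1/4)*21^(3/4)*a/21))*exp(-2^(1/4)*21^(3/4)*a/21) + (C3*sin(2^(1/4)*21^(3/4)*a/21) + C4*cos(2^(1/4)*21^(3/4)*a/21))*exp(2^(1/4)*21^(3/4)*a/21)


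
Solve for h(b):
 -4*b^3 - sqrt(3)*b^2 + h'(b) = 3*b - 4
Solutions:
 h(b) = C1 + b^4 + sqrt(3)*b^3/3 + 3*b^2/2 - 4*b


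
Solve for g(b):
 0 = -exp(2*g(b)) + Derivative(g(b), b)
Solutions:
 g(b) = log(-sqrt(-1/(C1 + b))) - log(2)/2
 g(b) = log(-1/(C1 + b))/2 - log(2)/2


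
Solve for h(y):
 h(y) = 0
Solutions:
 h(y) = 0


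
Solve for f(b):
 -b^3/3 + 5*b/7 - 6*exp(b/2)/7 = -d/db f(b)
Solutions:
 f(b) = C1 + b^4/12 - 5*b^2/14 + 12*exp(b/2)/7


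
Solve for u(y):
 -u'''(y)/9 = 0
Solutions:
 u(y) = C1 + C2*y + C3*y^2


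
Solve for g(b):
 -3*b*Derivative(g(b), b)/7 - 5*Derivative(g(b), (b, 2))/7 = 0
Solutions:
 g(b) = C1 + C2*erf(sqrt(30)*b/10)


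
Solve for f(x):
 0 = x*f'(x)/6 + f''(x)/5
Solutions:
 f(x) = C1 + C2*erf(sqrt(15)*x/6)


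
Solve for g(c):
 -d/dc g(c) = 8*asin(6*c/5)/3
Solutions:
 g(c) = C1 - 8*c*asin(6*c/5)/3 - 4*sqrt(25 - 36*c^2)/9


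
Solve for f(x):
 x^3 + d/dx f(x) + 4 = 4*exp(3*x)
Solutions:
 f(x) = C1 - x^4/4 - 4*x + 4*exp(3*x)/3


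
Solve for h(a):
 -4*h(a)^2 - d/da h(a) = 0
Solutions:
 h(a) = 1/(C1 + 4*a)


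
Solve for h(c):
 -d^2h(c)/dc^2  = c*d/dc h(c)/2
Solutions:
 h(c) = C1 + C2*erf(c/2)


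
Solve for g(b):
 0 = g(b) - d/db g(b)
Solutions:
 g(b) = C1*exp(b)


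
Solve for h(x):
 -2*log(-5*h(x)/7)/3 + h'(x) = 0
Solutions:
 -3*Integral(1/(log(-_y) - log(7) + log(5)), (_y, h(x)))/2 = C1 - x


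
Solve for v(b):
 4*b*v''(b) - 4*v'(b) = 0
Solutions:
 v(b) = C1 + C2*b^2


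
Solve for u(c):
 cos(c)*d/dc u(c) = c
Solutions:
 u(c) = C1 + Integral(c/cos(c), c)


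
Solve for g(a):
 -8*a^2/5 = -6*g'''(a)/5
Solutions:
 g(a) = C1 + C2*a + C3*a^2 + a^5/45


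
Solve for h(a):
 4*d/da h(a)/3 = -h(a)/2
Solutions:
 h(a) = C1*exp(-3*a/8)


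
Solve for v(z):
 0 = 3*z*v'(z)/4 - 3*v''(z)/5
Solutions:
 v(z) = C1 + C2*erfi(sqrt(10)*z/4)


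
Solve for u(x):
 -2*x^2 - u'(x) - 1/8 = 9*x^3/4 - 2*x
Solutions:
 u(x) = C1 - 9*x^4/16 - 2*x^3/3 + x^2 - x/8


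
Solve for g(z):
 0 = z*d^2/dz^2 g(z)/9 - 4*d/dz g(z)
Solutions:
 g(z) = C1 + C2*z^37


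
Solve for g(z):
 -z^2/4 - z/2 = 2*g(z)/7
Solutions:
 g(z) = 7*z*(-z - 2)/8


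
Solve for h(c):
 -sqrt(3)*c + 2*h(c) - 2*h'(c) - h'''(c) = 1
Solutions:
 h(c) = C1*exp(c*(-3*(1 + sqrt(105)/9)^(1/3) + 2/(1 + sqrt(105)/9)^(1/3))/6)*sin(sqrt(3)*c*(2/(1 + sqrt(105)/9)^(1/3) + 3*(1 + sqrt(105)/9)^(1/3))/6) + C2*exp(c*(-3*(1 + sqrt(105)/9)^(1/3) + 2/(1 + sqrt(105)/9)^(1/3))/6)*cos(sqrt(3)*c*(2/(1 + sqrt(105)/9)^(1/3) + 3*(1 + sqrt(105)/9)^(1/3))/6) + C3*exp(c*(-2/(3*(1 + sqrt(105)/9)^(1/3)) + (1 + sqrt(105)/9)^(1/3))) + sqrt(3)*c/2 + 1/2 + sqrt(3)/2


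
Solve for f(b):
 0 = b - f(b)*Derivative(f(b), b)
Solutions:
 f(b) = -sqrt(C1 + b^2)
 f(b) = sqrt(C1 + b^2)


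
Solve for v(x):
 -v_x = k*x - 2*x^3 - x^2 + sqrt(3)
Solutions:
 v(x) = C1 - k*x^2/2 + x^4/2 + x^3/3 - sqrt(3)*x


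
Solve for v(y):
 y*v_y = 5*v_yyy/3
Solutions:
 v(y) = C1 + Integral(C2*airyai(3^(1/3)*5^(2/3)*y/5) + C3*airybi(3^(1/3)*5^(2/3)*y/5), y)


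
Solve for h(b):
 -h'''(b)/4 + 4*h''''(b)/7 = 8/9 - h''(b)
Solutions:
 h(b) = C1 + C2*b + 4*b^2/9 + (C3*sin(sqrt(1743)*b/32) + C4*cos(sqrt(1743)*b/32))*exp(7*b/32)


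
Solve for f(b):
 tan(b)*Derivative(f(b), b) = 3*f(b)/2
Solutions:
 f(b) = C1*sin(b)^(3/2)


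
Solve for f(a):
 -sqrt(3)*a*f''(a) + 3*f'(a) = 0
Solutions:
 f(a) = C1 + C2*a^(1 + sqrt(3))


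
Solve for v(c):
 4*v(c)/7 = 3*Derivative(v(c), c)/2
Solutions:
 v(c) = C1*exp(8*c/21)


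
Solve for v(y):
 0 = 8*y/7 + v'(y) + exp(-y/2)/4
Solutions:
 v(y) = C1 - 4*y^2/7 + exp(-y/2)/2


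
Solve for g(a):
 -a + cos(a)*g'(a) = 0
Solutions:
 g(a) = C1 + Integral(a/cos(a), a)


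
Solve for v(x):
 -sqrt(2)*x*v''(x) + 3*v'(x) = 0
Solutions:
 v(x) = C1 + C2*x^(1 + 3*sqrt(2)/2)


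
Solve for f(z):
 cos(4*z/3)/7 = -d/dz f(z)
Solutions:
 f(z) = C1 - 3*sin(4*z/3)/28


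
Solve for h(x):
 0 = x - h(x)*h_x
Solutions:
 h(x) = -sqrt(C1 + x^2)
 h(x) = sqrt(C1 + x^2)


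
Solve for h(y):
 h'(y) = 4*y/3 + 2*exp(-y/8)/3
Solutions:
 h(y) = C1 + 2*y^2/3 - 16*exp(-y/8)/3


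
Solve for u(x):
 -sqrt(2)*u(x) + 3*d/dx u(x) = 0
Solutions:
 u(x) = C1*exp(sqrt(2)*x/3)


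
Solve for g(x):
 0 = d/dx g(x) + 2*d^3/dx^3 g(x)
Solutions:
 g(x) = C1 + C2*sin(sqrt(2)*x/2) + C3*cos(sqrt(2)*x/2)


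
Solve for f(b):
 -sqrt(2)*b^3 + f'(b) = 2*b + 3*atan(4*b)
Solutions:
 f(b) = C1 + sqrt(2)*b^4/4 + b^2 + 3*b*atan(4*b) - 3*log(16*b^2 + 1)/8


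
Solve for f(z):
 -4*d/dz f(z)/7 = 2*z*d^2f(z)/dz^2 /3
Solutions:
 f(z) = C1 + C2*z^(1/7)


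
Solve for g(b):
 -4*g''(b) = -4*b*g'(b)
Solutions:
 g(b) = C1 + C2*erfi(sqrt(2)*b/2)


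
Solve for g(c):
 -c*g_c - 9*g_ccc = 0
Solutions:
 g(c) = C1 + Integral(C2*airyai(-3^(1/3)*c/3) + C3*airybi(-3^(1/3)*c/3), c)


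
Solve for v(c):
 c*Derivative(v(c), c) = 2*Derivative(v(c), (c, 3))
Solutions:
 v(c) = C1 + Integral(C2*airyai(2^(2/3)*c/2) + C3*airybi(2^(2/3)*c/2), c)


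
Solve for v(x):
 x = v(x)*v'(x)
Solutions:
 v(x) = -sqrt(C1 + x^2)
 v(x) = sqrt(C1 + x^2)


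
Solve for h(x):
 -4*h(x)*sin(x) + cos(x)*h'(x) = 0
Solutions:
 h(x) = C1/cos(x)^4


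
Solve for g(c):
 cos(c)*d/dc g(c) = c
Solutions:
 g(c) = C1 + Integral(c/cos(c), c)


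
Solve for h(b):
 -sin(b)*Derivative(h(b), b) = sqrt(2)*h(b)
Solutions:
 h(b) = C1*(cos(b) + 1)^(sqrt(2)/2)/(cos(b) - 1)^(sqrt(2)/2)


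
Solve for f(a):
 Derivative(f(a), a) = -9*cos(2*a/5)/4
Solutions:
 f(a) = C1 - 45*sin(2*a/5)/8


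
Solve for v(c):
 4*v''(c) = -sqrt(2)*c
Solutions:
 v(c) = C1 + C2*c - sqrt(2)*c^3/24


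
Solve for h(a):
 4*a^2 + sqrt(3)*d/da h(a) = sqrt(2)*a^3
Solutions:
 h(a) = C1 + sqrt(6)*a^4/12 - 4*sqrt(3)*a^3/9


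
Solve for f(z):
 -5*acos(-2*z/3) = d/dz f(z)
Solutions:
 f(z) = C1 - 5*z*acos(-2*z/3) - 5*sqrt(9 - 4*z^2)/2


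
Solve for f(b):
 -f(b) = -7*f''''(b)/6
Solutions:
 f(b) = C1*exp(-6^(1/4)*7^(3/4)*b/7) + C2*exp(6^(1/4)*7^(3/4)*b/7) + C3*sin(6^(1/4)*7^(3/4)*b/7) + C4*cos(6^(1/4)*7^(3/4)*b/7)


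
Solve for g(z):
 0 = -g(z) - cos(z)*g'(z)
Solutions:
 g(z) = C1*sqrt(sin(z) - 1)/sqrt(sin(z) + 1)


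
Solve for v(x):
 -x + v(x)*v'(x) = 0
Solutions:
 v(x) = -sqrt(C1 + x^2)
 v(x) = sqrt(C1 + x^2)


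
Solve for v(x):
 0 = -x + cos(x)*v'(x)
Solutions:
 v(x) = C1 + Integral(x/cos(x), x)


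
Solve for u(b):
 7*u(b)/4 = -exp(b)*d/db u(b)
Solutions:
 u(b) = C1*exp(7*exp(-b)/4)


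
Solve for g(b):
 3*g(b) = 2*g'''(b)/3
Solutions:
 g(b) = C3*exp(6^(2/3)*b/2) + (C1*sin(3*2^(2/3)*3^(1/6)*b/4) + C2*cos(3*2^(2/3)*3^(1/6)*b/4))*exp(-6^(2/3)*b/4)


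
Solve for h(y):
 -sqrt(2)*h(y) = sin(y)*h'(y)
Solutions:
 h(y) = C1*(cos(y) + 1)^(sqrt(2)/2)/(cos(y) - 1)^(sqrt(2)/2)


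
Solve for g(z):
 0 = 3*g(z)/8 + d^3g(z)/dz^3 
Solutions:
 g(z) = C3*exp(-3^(1/3)*z/2) + (C1*sin(3^(5/6)*z/4) + C2*cos(3^(5/6)*z/4))*exp(3^(1/3)*z/4)


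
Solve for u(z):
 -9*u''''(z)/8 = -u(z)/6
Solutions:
 u(z) = C1*exp(-sqrt(2)*3^(1/4)*z/3) + C2*exp(sqrt(2)*3^(1/4)*z/3) + C3*sin(sqrt(2)*3^(1/4)*z/3) + C4*cos(sqrt(2)*3^(1/4)*z/3)


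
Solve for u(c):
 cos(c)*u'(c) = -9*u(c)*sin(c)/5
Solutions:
 u(c) = C1*cos(c)^(9/5)


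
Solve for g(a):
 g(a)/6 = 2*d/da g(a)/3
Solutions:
 g(a) = C1*exp(a/4)


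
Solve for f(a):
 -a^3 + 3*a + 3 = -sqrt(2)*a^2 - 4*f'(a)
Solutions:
 f(a) = C1 + a^4/16 - sqrt(2)*a^3/12 - 3*a^2/8 - 3*a/4


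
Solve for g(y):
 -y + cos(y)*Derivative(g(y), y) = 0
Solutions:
 g(y) = C1 + Integral(y/cos(y), y)


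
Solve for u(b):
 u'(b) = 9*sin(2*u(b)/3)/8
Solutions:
 -9*b/8 + 3*log(cos(2*u(b)/3) - 1)/4 - 3*log(cos(2*u(b)/3) + 1)/4 = C1


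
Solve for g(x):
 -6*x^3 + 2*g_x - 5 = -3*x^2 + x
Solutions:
 g(x) = C1 + 3*x^4/4 - x^3/2 + x^2/4 + 5*x/2


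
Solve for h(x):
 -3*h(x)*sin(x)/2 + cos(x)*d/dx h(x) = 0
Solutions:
 h(x) = C1/cos(x)^(3/2)


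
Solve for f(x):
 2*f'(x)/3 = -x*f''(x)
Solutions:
 f(x) = C1 + C2*x^(1/3)


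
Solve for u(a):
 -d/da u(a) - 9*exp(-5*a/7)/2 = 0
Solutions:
 u(a) = C1 + 63*exp(-5*a/7)/10


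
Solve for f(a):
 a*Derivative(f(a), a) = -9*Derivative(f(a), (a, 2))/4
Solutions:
 f(a) = C1 + C2*erf(sqrt(2)*a/3)


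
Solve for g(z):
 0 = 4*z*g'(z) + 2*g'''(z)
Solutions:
 g(z) = C1 + Integral(C2*airyai(-2^(1/3)*z) + C3*airybi(-2^(1/3)*z), z)


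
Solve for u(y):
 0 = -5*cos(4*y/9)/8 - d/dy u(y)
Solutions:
 u(y) = C1 - 45*sin(4*y/9)/32


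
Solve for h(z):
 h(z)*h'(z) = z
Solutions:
 h(z) = -sqrt(C1 + z^2)
 h(z) = sqrt(C1 + z^2)


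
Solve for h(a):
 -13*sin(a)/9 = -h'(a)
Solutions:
 h(a) = C1 - 13*cos(a)/9


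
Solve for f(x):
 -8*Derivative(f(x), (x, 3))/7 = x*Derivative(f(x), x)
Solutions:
 f(x) = C1 + Integral(C2*airyai(-7^(1/3)*x/2) + C3*airybi(-7^(1/3)*x/2), x)


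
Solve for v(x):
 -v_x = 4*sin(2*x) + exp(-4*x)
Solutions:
 v(x) = C1 + 2*cos(2*x) + exp(-4*x)/4


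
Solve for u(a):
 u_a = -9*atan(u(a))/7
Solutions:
 Integral(1/atan(_y), (_y, u(a))) = C1 - 9*a/7


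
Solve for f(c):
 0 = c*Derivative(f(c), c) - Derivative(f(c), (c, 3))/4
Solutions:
 f(c) = C1 + Integral(C2*airyai(2^(2/3)*c) + C3*airybi(2^(2/3)*c), c)


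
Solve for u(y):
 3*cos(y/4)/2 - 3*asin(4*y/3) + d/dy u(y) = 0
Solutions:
 u(y) = C1 + 3*y*asin(4*y/3) + 3*sqrt(9 - 16*y^2)/4 - 6*sin(y/4)


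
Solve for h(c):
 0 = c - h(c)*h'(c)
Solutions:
 h(c) = -sqrt(C1 + c^2)
 h(c) = sqrt(C1 + c^2)


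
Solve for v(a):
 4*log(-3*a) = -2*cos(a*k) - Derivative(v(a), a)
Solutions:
 v(a) = C1 - 4*a*log(-a) - 4*a*log(3) + 4*a - 2*Piecewise((sin(a*k)/k, Ne(k, 0)), (a, True))


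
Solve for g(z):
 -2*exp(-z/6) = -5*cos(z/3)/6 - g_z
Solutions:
 g(z) = C1 - 5*sin(z/3)/2 - 12*exp(-z/6)


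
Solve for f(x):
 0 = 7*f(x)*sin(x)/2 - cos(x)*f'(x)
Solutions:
 f(x) = C1/cos(x)^(7/2)


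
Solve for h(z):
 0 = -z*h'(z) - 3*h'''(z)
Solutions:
 h(z) = C1 + Integral(C2*airyai(-3^(2/3)*z/3) + C3*airybi(-3^(2/3)*z/3), z)


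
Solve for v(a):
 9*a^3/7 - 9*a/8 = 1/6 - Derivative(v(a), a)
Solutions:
 v(a) = C1 - 9*a^4/28 + 9*a^2/16 + a/6


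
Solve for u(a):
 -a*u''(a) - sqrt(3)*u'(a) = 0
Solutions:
 u(a) = C1 + C2*a^(1 - sqrt(3))


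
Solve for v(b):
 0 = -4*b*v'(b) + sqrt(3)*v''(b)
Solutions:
 v(b) = C1 + C2*erfi(sqrt(2)*3^(3/4)*b/3)


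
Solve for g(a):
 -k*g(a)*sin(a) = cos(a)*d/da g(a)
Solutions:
 g(a) = C1*exp(k*log(cos(a)))


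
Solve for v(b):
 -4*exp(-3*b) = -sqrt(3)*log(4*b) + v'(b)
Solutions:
 v(b) = C1 + sqrt(3)*b*log(b) + sqrt(3)*b*(-1 + 2*log(2)) + 4*exp(-3*b)/3


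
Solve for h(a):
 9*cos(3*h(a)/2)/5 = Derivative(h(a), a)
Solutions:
 -9*a/5 - log(sin(3*h(a)/2) - 1)/3 + log(sin(3*h(a)/2) + 1)/3 = C1


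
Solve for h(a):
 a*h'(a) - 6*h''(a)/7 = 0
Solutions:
 h(a) = C1 + C2*erfi(sqrt(21)*a/6)


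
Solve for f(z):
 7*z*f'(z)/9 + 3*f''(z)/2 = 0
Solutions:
 f(z) = C1 + C2*erf(sqrt(21)*z/9)


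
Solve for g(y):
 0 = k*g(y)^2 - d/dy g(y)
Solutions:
 g(y) = -1/(C1 + k*y)


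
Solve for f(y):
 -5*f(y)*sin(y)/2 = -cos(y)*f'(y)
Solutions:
 f(y) = C1/cos(y)^(5/2)


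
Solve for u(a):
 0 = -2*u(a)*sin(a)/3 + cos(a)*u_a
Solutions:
 u(a) = C1/cos(a)^(2/3)


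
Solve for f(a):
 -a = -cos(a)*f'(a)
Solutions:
 f(a) = C1 + Integral(a/cos(a), a)


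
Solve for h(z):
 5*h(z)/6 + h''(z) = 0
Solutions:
 h(z) = C1*sin(sqrt(30)*z/6) + C2*cos(sqrt(30)*z/6)


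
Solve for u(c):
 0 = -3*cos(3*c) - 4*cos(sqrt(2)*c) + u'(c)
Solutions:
 u(c) = C1 + sin(3*c) + 2*sqrt(2)*sin(sqrt(2)*c)


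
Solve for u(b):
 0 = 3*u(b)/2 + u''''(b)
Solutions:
 u(b) = (C1*sin(6^(1/4)*b/2) + C2*cos(6^(1/4)*b/2))*exp(-6^(1/4)*b/2) + (C3*sin(6^(1/4)*b/2) + C4*cos(6^(1/4)*b/2))*exp(6^(1/4)*b/2)


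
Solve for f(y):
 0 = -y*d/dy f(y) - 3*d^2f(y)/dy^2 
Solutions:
 f(y) = C1 + C2*erf(sqrt(6)*y/6)


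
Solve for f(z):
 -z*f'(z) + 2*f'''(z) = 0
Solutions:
 f(z) = C1 + Integral(C2*airyai(2^(2/3)*z/2) + C3*airybi(2^(2/3)*z/2), z)


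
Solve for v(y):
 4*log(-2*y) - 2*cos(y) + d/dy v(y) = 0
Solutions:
 v(y) = C1 - 4*y*log(-y) - 4*y*log(2) + 4*y + 2*sin(y)


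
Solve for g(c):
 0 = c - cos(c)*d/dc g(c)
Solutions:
 g(c) = C1 + Integral(c/cos(c), c)


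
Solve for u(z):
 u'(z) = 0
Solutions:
 u(z) = C1


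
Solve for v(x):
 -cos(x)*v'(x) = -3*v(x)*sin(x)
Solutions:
 v(x) = C1/cos(x)^3


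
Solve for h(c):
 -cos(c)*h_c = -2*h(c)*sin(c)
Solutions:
 h(c) = C1/cos(c)^2


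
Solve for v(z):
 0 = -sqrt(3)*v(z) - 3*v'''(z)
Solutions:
 v(z) = C3*exp(-3^(5/6)*z/3) + (C1*sin(3^(1/3)*z/2) + C2*cos(3^(1/3)*z/2))*exp(3^(5/6)*z/6)


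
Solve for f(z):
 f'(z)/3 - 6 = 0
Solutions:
 f(z) = C1 + 18*z


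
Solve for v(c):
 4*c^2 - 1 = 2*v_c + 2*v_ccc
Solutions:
 v(c) = C1 + C2*sin(c) + C3*cos(c) + 2*c^3/3 - 9*c/2


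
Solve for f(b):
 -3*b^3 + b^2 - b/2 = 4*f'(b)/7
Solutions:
 f(b) = C1 - 21*b^4/16 + 7*b^3/12 - 7*b^2/16


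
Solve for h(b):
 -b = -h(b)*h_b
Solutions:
 h(b) = -sqrt(C1 + b^2)
 h(b) = sqrt(C1 + b^2)


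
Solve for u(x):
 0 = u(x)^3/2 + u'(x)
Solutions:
 u(x) = -sqrt(-1/(C1 - x))
 u(x) = sqrt(-1/(C1 - x))


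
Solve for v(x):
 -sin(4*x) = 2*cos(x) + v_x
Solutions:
 v(x) = C1 - 2*sin(x) + cos(4*x)/4


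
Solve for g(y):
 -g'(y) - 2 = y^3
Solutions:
 g(y) = C1 - y^4/4 - 2*y


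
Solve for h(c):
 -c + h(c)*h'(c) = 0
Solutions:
 h(c) = -sqrt(C1 + c^2)
 h(c) = sqrt(C1 + c^2)


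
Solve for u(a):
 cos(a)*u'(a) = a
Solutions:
 u(a) = C1 + Integral(a/cos(a), a)


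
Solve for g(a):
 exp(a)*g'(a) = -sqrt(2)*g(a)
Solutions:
 g(a) = C1*exp(sqrt(2)*exp(-a))


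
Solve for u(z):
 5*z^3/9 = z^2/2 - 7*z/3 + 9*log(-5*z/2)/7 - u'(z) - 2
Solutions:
 u(z) = C1 - 5*z^4/36 + z^3/6 - 7*z^2/6 + 9*z*log(-z)/7 + z*(-23 - 9*log(2) + 9*log(5))/7


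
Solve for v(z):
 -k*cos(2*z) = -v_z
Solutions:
 v(z) = C1 + k*sin(2*z)/2


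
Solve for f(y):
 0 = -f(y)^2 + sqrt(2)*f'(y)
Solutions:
 f(y) = -2/(C1 + sqrt(2)*y)


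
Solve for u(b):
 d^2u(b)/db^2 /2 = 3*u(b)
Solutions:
 u(b) = C1*exp(-sqrt(6)*b) + C2*exp(sqrt(6)*b)


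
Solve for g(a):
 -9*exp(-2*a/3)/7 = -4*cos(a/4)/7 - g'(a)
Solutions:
 g(a) = C1 - 16*sin(a/4)/7 - 27*exp(-2*a/3)/14


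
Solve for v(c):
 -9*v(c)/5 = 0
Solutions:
 v(c) = 0


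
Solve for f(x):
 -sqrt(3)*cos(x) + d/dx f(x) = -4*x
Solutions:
 f(x) = C1 - 2*x^2 + sqrt(3)*sin(x)


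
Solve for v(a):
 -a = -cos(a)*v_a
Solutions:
 v(a) = C1 + Integral(a/cos(a), a)


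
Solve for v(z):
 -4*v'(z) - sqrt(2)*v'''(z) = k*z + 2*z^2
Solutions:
 v(z) = C1 + C2*sin(2^(3/4)*z) + C3*cos(2^(3/4)*z) - k*z^2/8 - z^3/6 + sqrt(2)*z/4


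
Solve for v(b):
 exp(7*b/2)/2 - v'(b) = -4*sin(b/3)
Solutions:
 v(b) = C1 + exp(7*b/2)/7 - 12*cos(b/3)


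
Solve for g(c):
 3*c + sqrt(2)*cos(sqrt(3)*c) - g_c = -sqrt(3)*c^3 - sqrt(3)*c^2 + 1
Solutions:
 g(c) = C1 + sqrt(3)*c^4/4 + sqrt(3)*c^3/3 + 3*c^2/2 - c + sqrt(6)*sin(sqrt(3)*c)/3


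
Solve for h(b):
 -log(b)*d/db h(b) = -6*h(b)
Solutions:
 h(b) = C1*exp(6*li(b))


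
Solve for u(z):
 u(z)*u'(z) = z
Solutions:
 u(z) = -sqrt(C1 + z^2)
 u(z) = sqrt(C1 + z^2)


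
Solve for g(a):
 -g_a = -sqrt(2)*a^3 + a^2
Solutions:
 g(a) = C1 + sqrt(2)*a^4/4 - a^3/3


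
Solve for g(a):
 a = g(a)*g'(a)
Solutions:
 g(a) = -sqrt(C1 + a^2)
 g(a) = sqrt(C1 + a^2)


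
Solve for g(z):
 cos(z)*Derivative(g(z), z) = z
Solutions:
 g(z) = C1 + Integral(z/cos(z), z)


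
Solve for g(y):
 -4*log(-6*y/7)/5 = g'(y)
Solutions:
 g(y) = C1 - 4*y*log(-y)/5 + 4*y*(-log(6) + 1 + log(7))/5


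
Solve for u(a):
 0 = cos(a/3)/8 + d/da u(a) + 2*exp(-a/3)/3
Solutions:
 u(a) = C1 - 3*sin(a/3)/8 + 2*exp(-a/3)


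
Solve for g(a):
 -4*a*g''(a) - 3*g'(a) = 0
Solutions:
 g(a) = C1 + C2*a^(1/4)


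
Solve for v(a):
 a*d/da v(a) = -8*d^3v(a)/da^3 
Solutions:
 v(a) = C1 + Integral(C2*airyai(-a/2) + C3*airybi(-a/2), a)


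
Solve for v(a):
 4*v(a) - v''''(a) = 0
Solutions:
 v(a) = C1*exp(-sqrt(2)*a) + C2*exp(sqrt(2)*a) + C3*sin(sqrt(2)*a) + C4*cos(sqrt(2)*a)


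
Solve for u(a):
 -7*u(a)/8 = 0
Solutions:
 u(a) = 0


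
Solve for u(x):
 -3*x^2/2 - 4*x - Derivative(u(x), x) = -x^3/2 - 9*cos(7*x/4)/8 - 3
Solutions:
 u(x) = C1 + x^4/8 - x^3/2 - 2*x^2 + 3*x + 9*sin(7*x/4)/14


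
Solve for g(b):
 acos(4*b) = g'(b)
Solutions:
 g(b) = C1 + b*acos(4*b) - sqrt(1 - 16*b^2)/4


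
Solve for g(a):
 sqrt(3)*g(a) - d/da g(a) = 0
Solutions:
 g(a) = C1*exp(sqrt(3)*a)


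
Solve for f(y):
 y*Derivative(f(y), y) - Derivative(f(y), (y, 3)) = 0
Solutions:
 f(y) = C1 + Integral(C2*airyai(y) + C3*airybi(y), y)


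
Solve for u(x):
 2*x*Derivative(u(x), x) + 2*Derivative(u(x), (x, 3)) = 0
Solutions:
 u(x) = C1 + Integral(C2*airyai(-x) + C3*airybi(-x), x)


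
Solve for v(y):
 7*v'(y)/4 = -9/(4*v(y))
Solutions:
 v(y) = -sqrt(C1 - 126*y)/7
 v(y) = sqrt(C1 - 126*y)/7


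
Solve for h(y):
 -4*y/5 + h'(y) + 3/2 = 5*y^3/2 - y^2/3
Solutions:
 h(y) = C1 + 5*y^4/8 - y^3/9 + 2*y^2/5 - 3*y/2


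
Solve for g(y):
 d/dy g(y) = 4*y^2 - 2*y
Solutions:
 g(y) = C1 + 4*y^3/3 - y^2


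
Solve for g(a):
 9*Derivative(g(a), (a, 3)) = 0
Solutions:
 g(a) = C1 + C2*a + C3*a^2


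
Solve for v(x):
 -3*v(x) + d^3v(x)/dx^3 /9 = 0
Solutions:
 v(x) = C3*exp(3*x) + (C1*sin(3*sqrt(3)*x/2) + C2*cos(3*sqrt(3)*x/2))*exp(-3*x/2)


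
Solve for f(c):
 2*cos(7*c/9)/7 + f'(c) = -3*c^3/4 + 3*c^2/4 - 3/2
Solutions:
 f(c) = C1 - 3*c^4/16 + c^3/4 - 3*c/2 - 18*sin(7*c/9)/49


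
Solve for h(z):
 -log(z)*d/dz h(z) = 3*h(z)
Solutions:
 h(z) = C1*exp(-3*li(z))


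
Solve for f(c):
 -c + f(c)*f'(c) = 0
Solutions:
 f(c) = -sqrt(C1 + c^2)
 f(c) = sqrt(C1 + c^2)
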